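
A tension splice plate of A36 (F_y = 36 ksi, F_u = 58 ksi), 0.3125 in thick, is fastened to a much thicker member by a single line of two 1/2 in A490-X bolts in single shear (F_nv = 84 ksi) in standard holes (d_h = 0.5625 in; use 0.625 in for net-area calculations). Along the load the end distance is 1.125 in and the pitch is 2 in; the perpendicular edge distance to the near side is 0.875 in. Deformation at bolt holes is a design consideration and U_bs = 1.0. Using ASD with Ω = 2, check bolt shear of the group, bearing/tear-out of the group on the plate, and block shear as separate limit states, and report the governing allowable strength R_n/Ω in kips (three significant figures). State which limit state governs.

Bolt shear: A_b = π·0.5²/4 = 0.1963 in²; R_n = 84 × 0.1963 × 2 × 1 = 32.99 kips → 32.99 / 2 = 16.5 kips.
Bearing: edge l_c = 0.8438, r_n = 18.35 kips; interior l_c = 1.438, r_n = 21.75 kips; R_n = 18.35 + 1·21.75 = 40.1 kips → 20.1 kips.
Block shear: A_gv = 0.9766, A_nv = 0.6836, A_nt = 0.1758 in²; R_n = min(0.6F_uA_nv, 0.6F_yA_gv) + U_bs·F_u·A_nt = 31.29 kips → 15.6 kips.
Block shear governs: 15.6 kips.

15.6 kips (block shear governs)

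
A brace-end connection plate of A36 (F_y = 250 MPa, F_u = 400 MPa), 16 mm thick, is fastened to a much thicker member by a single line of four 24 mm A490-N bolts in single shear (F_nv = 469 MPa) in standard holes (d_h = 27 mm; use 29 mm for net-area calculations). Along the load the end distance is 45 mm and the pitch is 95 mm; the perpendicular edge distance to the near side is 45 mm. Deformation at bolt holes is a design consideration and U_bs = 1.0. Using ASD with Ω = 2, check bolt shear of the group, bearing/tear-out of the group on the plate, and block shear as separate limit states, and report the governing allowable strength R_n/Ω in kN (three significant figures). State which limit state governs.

Bolt shear: A_b = π·24²/4 = 452.4 mm²; R_n = 469 × 452.4 × 4 × 1 / 1000 = 848.7 kN → 848.7 / 2 = 424 kN.
Bearing: edge l_c = 31.5, r_n = 241.9 kN; interior l_c = 68, r_n = 368.6 kN; R_n = 241.9 + 3·368.6 = 1348 kN → 674 kN.
Block shear: A_gv = 5280, A_nv = 3656, A_nt = 488 mm²; R_n = min(0.6F_uA_nv, 0.6F_yA_gv) + U_bs·F_u·A_nt = 987.2 kN → 494 kN.
Bolt shear governs: 424 kN.

424 kN (bolt shear governs)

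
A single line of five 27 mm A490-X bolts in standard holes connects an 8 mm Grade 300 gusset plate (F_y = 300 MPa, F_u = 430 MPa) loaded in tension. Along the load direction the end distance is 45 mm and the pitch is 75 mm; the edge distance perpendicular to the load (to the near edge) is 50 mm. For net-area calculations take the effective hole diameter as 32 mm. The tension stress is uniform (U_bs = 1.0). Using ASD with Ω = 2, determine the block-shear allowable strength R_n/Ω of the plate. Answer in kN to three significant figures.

Shear plane L_v = 45 + 4·75 = 345 mm; A_gv = 345 × 8 = 2760 mm².
A_nv = (345 − 4.5·32) × 8 = 1608 mm².
A_nt = (50 − 0.5·32) × 8 = 272 mm².
0.6 F_u A_nv = 414.9 kN; 0.6 F_y A_gv = 496.8 kN → shear rupture governs the shear term.
R_n = 414.9 + 1.0 × 430 × 272 / 1000 = 531.8 kN.
Allowable strength R_n/Ω = 531.8 / 2 = 266 kN.

266 kN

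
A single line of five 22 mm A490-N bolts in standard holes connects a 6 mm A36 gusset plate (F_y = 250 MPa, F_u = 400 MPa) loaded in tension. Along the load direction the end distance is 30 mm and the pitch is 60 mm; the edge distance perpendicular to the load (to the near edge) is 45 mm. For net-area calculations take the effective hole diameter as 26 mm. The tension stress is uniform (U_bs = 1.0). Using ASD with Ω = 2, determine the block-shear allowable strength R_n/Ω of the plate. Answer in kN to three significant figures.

149 kN

Shear plane L_v = 30 + 4·60 = 270 mm; A_gv = 270 × 6 = 1620 mm².
A_nv = (270 − 4.5·26) × 6 = 918 mm².
A_nt = (45 − 0.5·26) × 6 = 192 mm².
0.6 F_u A_nv = 220.3 kN; 0.6 F_y A_gv = 243 kN → shear rupture governs the shear term.
R_n = 220.3 + 1.0 × 400 × 192 / 1000 = 297.1 kN.
Allowable strength R_n/Ω = 297.1 / 2 = 149 kN.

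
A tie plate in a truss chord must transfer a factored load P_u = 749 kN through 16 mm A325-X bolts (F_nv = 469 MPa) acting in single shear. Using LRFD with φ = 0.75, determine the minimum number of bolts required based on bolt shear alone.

11 bolts

A_b = π·16²/4 = 201.1 mm².
Per-bolt design strength φR_n = 0.75 × 469 × 201.1 × 1 / 1000 = 70.72 kN.
n ≥ 749 / 70.72 = 10.59 → use 11 bolts.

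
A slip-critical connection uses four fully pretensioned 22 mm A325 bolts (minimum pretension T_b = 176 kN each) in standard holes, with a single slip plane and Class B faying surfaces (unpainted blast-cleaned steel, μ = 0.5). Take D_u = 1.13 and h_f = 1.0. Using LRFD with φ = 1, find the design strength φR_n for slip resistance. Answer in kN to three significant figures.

398 kN

R_n = μ · D_u · h_f · T_b · n_s · n_b = 0.5 × 1.13 × 1.0 × 176 × 1 × 4 = 397.8 kN.
Design strength φR_n = 1 × 397.8 = 398 kN.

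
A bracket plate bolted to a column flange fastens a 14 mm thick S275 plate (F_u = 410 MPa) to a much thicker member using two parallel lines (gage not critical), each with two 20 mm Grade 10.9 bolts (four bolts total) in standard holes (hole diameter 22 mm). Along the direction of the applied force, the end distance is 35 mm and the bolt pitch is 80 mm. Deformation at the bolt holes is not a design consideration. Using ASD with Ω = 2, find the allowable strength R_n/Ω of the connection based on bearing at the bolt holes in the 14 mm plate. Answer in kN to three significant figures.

Per bolt r_n = 1.5 l_c t F_u ≤ 3.0 d t F_u; upper limit = 3.0 × 20 × 14 × 410 / 1000 = 344.4 kN.
Edge bolt: l_c = 35 − 22/2 = 24 mm → 1.5 × 24 × 14 × 410 / 1000 = 206.6 → r_n = 206.6 kN.
Interior bolts: l_c = 80 − 22 = 58 mm → 1.5 × 58 × 14 × 410 / 1000 = 499.4 → r_n = 344.4 kN.
R_n = 2 × 206.6 + 2 × 344.4 = 1102 kN.
Allowable strength R_n/Ω = 1102 / 2 = 551 kN.

551 kN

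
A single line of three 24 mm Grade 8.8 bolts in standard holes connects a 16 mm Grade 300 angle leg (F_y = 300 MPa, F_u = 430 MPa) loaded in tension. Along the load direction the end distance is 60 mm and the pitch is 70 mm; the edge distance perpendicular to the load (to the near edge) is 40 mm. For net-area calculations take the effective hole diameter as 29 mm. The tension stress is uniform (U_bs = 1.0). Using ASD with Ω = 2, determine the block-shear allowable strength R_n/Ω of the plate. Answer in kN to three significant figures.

Shear plane L_v = 60 + 2·70 = 200 mm; A_gv = 200 × 16 = 3200 mm².
A_nv = (200 − 2.5·29) × 16 = 2040 mm².
A_nt = (40 − 0.5·29) × 16 = 408 mm².
0.6 F_u A_nv = 526.3 kN; 0.6 F_y A_gv = 576 kN → shear rupture governs the shear term.
R_n = 526.3 + 1.0 × 430 × 408 / 1000 = 701.8 kN.
Allowable strength R_n/Ω = 701.8 / 2 = 351 kN.

351 kN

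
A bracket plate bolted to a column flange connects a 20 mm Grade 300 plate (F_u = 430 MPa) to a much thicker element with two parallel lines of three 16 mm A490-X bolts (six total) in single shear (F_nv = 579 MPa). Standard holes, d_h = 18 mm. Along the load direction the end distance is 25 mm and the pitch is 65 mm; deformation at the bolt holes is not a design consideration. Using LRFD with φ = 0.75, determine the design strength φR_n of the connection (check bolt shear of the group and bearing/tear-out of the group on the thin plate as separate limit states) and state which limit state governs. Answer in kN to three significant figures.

524 kN (bolt shear governs)

Bolt shear: A_b = π·16²/4 = 201.1 mm²; R_n = 579 × 201.1 × 6 × 1 / 1000 = 698.5 kN → 0.75 × 698.5 = 524 kN.
Bearing (1.5 l_c t F_u ≤ 3.0 d t F_u): upper limit = 3.0·16·20·430 / 1000 = 412.8 kN.
  Edge l_c = 25 − 18/2 = 16 → r_n = 206.4 kN; interior l_c = 65 − 18 = 47 → r_n = 412.8 kN.
  R_n,bearing = 2·206.4 + 4·412.8 = 2064 kN → 0.75 × 2064 = 1550 kN.
Bolt shear governs: 524 kN.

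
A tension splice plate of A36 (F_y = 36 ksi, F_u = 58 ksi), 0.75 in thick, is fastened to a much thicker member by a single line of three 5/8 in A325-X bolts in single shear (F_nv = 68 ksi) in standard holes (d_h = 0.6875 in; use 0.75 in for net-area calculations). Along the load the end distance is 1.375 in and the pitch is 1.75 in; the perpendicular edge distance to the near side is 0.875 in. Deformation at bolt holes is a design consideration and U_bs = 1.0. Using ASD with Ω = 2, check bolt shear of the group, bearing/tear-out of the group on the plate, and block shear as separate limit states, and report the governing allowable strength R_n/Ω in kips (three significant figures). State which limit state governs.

31.3 kips (bolt shear governs)

Bolt shear: A_b = π·0.625²/4 = 0.3068 in²; R_n = 68 × 0.3068 × 3 × 1 = 62.59 kips → 62.59 / 2 = 31.3 kips.
Bearing: edge l_c = 1.031, r_n = 53.83 kips; interior l_c = 1.062, r_n = 55.46 kips; R_n = 53.83 + 2·55.46 = 164.8 kips → 82.4 kips.
Block shear: A_gv = 3.656, A_nv = 2.25, A_nt = 0.375 in²; R_n = min(0.6F_uA_nv, 0.6F_yA_gv) + U_bs·F_u·A_nt = 100 kips → 50 kips.
Bolt shear governs: 31.3 kips.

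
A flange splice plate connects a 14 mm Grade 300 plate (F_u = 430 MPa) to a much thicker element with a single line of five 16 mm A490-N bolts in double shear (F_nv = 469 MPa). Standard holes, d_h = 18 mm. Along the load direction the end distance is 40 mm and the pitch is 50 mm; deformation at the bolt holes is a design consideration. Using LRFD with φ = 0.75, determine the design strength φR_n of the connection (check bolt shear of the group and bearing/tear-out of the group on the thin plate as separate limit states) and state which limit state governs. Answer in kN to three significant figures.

707 kN (bolt shear governs)

Bolt shear: A_b = π·16²/4 = 201.1 mm²; R_n = 469 × 201.1 × 5 × 2 / 1000 = 943 kN → 0.75 × 943 = 707 kN.
Bearing (1.2 l_c t F_u ≤ 2.4 d t F_u): upper limit = 2.4·16·14·430 / 1000 = 231.2 kN.
  Edge l_c = 40 − 18/2 = 31 → r_n = 223.9 kN; interior l_c = 50 − 18 = 32 → r_n = 231.2 kN.
  R_n,bearing = 1·223.9 + 4·231.2 = 1149 kN → 0.75 × 1149 = 861 kN.
Bolt shear governs: 707 kN.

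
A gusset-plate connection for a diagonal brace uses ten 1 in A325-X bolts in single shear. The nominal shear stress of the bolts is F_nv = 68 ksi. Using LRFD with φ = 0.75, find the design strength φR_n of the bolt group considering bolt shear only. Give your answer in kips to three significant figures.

A_b = π × 1² / 4 = 0.7854 in².
R_n = F_nv · A_b · n · n_s = 68 × 0.7854 × 10 × 1 = 534.1 kips.
Design strength φR_n = 0.75 × 534.1 = 401 kips.

401 kips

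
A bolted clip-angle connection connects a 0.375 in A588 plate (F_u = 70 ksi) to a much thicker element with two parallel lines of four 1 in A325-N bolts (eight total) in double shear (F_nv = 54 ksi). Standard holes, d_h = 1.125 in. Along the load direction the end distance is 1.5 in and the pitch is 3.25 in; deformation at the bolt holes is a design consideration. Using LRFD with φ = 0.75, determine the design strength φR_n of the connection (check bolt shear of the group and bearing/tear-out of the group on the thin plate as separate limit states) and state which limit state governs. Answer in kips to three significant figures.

Bolt shear: A_b = π·1²/4 = 0.7854 in²; R_n = 54 × 0.7854 × 8 × 2 = 678.6 kips → 0.75 × 678.6 = 509 kips.
Bearing (1.2 l_c t F_u ≤ 2.4 d t F_u): upper limit = 2.4·1·0.375·70 = 63 kips.
  Edge l_c = 1.5 − 1.125/2 = 0.9375 → r_n = 29.53 kips; interior l_c = 3.25 − 1.125 = 2.125 → r_n = 63 kips.
  R_n,bearing = 2·29.53 + 6·63 = 437.1 kips → 0.75 × 437.1 = 328 kips.
Bearing governs: 328 kips.

328 kips (bearing governs)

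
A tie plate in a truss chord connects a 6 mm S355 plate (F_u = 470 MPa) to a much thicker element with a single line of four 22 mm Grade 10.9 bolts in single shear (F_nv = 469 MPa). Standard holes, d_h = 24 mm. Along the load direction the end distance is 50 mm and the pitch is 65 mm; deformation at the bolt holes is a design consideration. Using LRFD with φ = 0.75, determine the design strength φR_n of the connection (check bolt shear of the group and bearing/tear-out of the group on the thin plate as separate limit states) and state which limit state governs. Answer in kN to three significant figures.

409 kN (bearing governs)

Bolt shear: A_b = π·22²/4 = 380.1 mm²; R_n = 469 × 380.1 × 4 × 1 / 1000 = 713.1 kN → 0.75 × 713.1 = 535 kN.
Bearing (1.2 l_c t F_u ≤ 2.4 d t F_u): upper limit = 2.4·22·6·470 / 1000 = 148.9 kN.
  Edge l_c = 50 − 24/2 = 38 → r_n = 128.6 kN; interior l_c = 65 − 24 = 41 → r_n = 138.7 kN.
  R_n,bearing = 1·128.6 + 3·138.7 = 544.8 kN → 0.75 × 544.8 = 409 kN.
Bearing governs: 409 kN.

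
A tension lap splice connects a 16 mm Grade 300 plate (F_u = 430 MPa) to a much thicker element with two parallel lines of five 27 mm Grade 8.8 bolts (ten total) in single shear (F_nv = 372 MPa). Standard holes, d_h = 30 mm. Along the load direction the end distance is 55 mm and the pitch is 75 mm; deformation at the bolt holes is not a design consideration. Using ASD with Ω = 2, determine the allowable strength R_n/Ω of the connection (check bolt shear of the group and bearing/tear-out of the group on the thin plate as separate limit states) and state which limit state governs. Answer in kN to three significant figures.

1060 kN (bolt shear governs)

Bolt shear: A_b = π·27²/4 = 572.6 mm²; R_n = 372 × 572.6 × 10 × 1 / 1000 = 2130 kN → 2130 / 2 = 1060 kN.
Bearing (1.5 l_c t F_u ≤ 3.0 d t F_u): upper limit = 3.0·27·16·430 / 1000 = 557.3 kN.
  Edge l_c = 55 − 30/2 = 40 → r_n = 412.8 kN; interior l_c = 75 − 30 = 45 → r_n = 464.4 kN.
  R_n,bearing = 2·412.8 + 8·464.4 = 4541 kN → 4541 / 2 = 2270 kN.
Bolt shear governs: 1060 kN.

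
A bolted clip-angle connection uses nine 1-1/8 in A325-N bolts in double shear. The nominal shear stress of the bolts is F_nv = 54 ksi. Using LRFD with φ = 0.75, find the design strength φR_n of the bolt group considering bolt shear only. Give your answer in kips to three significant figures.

725 kips

A_b = π × 1.125² / 4 = 0.994 in².
R_n = F_nv · A_b · n · n_s = 54 × 0.994 × 9 × 2 = 966.2 kips.
Design strength φR_n = 0.75 × 966.2 = 725 kips.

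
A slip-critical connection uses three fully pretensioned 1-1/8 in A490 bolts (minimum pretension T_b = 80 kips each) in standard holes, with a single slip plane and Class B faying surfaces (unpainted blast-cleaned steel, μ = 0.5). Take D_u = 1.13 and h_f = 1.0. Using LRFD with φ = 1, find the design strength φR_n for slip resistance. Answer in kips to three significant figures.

R_n = μ · D_u · h_f · T_b · n_s · n_b = 0.5 × 1.13 × 1.0 × 80 × 1 × 3 = 135.6 kips.
Design strength φR_n = 1 × 135.6 = 136 kips.

136 kips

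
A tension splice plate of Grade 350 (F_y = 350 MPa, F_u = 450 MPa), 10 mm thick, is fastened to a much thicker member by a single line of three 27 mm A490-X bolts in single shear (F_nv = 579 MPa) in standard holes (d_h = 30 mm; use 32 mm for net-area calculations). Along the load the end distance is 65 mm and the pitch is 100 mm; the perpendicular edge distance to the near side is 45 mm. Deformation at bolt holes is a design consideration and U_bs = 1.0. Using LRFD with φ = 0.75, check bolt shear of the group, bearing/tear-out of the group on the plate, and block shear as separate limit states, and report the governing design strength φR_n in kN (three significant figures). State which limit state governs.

472 kN (block shear governs)

Bolt shear: A_b = π·27²/4 = 572.6 mm²; R_n = 579 × 572.6 × 3 × 1 / 1000 = 994.5 kN → 0.75 × 994.5 = 746 kN.
Bearing: edge l_c = 50, r_n = 270 kN; interior l_c = 70, r_n = 291.6 kN; R_n = 270 + 2·291.6 = 853.2 kN → 640 kN.
Block shear: A_gv = 2650, A_nv = 1850, A_nt = 290 mm²; R_n = min(0.6F_uA_nv, 0.6F_yA_gv) + U_bs·F_u·A_nt = 630 kN → 472 kN.
Block shear governs: 472 kN.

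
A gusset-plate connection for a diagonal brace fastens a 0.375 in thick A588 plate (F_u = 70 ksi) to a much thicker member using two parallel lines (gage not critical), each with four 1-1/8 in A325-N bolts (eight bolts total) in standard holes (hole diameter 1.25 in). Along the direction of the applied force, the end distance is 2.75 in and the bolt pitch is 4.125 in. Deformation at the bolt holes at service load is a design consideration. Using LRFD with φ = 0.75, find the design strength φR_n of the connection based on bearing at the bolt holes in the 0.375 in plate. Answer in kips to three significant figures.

419 kips

Per bolt r_n = 1.2 l_c t F_u ≤ 2.4 d t F_u; upper limit = 2.4 × 1.125 × 0.375 × 70 = 70.88 kips.
Edge bolt: l_c = 2.75 − 1.25/2 = 2.125 in → 1.2 × 2.125 × 0.375 × 70 = 66.94 → r_n = 66.94 kips.
Interior bolts: l_c = 4.125 − 1.25 = 2.875 in → 1.2 × 2.875 × 0.375 × 70 = 90.56 → r_n = 70.88 kips.
R_n = 2 × 66.94 + 6 × 70.88 = 559.1 kips.
Design strength φR_n = 0.75 × 559.1 = 419 kips.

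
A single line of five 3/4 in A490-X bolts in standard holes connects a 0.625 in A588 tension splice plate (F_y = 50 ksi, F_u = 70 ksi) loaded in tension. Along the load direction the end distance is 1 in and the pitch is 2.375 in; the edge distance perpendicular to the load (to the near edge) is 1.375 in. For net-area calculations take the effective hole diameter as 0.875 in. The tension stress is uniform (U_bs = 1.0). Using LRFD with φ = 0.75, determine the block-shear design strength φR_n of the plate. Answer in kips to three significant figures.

Shear plane L_v = 1 + 4·2.375 = 10.5 in; A_gv = 10.5 × 0.625 = 6.562 in².
A_nv = (10.5 − 4.5·0.875) × 0.625 = 4.102 in².
A_nt = (1.375 − 0.5·0.875) × 0.625 = 0.5859 in².
0.6 F_u A_nv = 172.3 kips; 0.6 F_y A_gv = 196.9 kips → shear rupture governs the shear term.
R_n = 172.3 + 1.0 × 70 × 0.5859 = 213.3 kips.
Design strength φR_n = 0.75 × 213.3 = 160 kips.

160 kips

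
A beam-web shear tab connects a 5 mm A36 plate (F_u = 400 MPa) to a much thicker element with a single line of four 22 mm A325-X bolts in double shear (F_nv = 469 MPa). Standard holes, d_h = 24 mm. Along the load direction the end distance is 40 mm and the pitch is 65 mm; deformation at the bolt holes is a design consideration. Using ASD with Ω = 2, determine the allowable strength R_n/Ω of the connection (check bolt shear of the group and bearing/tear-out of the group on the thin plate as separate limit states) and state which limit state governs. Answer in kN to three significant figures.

Bolt shear: A_b = π·22²/4 = 380.1 mm²; R_n = 469 × 380.1 × 4 × 2 / 1000 = 1426 kN → 1426 / 2 = 713 kN.
Bearing (1.2 l_c t F_u ≤ 2.4 d t F_u): upper limit = 2.4·22·5·400 / 1000 = 105.6 kN.
  Edge l_c = 40 − 24/2 = 28 → r_n = 67.2 kN; interior l_c = 65 − 24 = 41 → r_n = 98.4 kN.
  R_n,bearing = 1·67.2 + 3·98.4 = 362.4 kN → 362.4 / 2 = 181 kN.
Bearing governs: 181 kN.

181 kN (bearing governs)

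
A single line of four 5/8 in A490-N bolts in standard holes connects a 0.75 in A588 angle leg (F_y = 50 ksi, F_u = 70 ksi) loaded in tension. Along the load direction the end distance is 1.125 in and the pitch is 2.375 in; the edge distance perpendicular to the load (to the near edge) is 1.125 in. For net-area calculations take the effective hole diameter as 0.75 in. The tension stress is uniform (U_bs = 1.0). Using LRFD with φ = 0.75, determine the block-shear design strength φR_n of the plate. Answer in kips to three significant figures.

162 kips

Shear plane L_v = 1.125 + 3·2.375 = 8.25 in; A_gv = 8.25 × 0.75 = 6.188 in².
A_nv = (8.25 − 3.5·0.75) × 0.75 = 4.219 in².
A_nt = (1.125 − 0.5·0.75) × 0.75 = 0.5625 in².
0.6 F_u A_nv = 177.2 kips; 0.6 F_y A_gv = 185.6 kips → shear rupture governs the shear term.
R_n = 177.2 + 1.0 × 70 × 0.5625 = 216.6 kips.
Design strength φR_n = 0.75 × 216.6 = 162 kips.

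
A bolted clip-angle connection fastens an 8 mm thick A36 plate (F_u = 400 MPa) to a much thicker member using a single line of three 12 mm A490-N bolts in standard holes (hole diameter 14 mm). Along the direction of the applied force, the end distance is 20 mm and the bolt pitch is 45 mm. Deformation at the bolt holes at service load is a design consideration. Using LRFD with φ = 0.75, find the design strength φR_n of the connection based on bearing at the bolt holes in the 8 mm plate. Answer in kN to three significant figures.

176 kN

Per bolt r_n = 1.2 l_c t F_u ≤ 2.4 d t F_u; upper limit = 2.4 × 12 × 8 × 400 / 1000 = 92.16 kN.
Edge bolt: l_c = 20 − 14/2 = 13 mm → 1.2 × 13 × 8 × 400 / 1000 = 49.92 → r_n = 49.92 kN.
Interior bolts: l_c = 45 − 14 = 31 mm → 1.2 × 31 × 8 × 400 / 1000 = 119 → r_n = 92.16 kN.
R_n = 1 × 49.92 + 2 × 92.16 = 234.2 kN.
Design strength φR_n = 0.75 × 234.2 = 176 kN.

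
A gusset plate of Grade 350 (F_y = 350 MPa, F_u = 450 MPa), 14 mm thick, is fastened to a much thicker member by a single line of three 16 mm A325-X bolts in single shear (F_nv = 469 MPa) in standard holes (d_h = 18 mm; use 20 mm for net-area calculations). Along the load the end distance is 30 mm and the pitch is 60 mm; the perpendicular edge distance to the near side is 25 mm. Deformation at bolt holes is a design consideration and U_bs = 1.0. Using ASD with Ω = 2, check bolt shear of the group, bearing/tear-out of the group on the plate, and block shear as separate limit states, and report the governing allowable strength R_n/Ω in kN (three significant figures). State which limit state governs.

Bolt shear: A_b = π·16²/4 = 201.1 mm²; R_n = 469 × 201.1 × 3 × 1 / 1000 = 282.9 kN → 282.9 / 2 = 141 kN.
Bearing: edge l_c = 21, r_n = 158.8 kN; interior l_c = 42, r_n = 241.9 kN; R_n = 158.8 + 2·241.9 = 642.6 kN → 321 kN.
Block shear: A_gv = 2100, A_nv = 1400, A_nt = 210 mm²; R_n = min(0.6F_uA_nv, 0.6F_yA_gv) + U_bs·F_u·A_nt = 472.5 kN → 236 kN.
Bolt shear governs: 141 kN.

141 kN (bolt shear governs)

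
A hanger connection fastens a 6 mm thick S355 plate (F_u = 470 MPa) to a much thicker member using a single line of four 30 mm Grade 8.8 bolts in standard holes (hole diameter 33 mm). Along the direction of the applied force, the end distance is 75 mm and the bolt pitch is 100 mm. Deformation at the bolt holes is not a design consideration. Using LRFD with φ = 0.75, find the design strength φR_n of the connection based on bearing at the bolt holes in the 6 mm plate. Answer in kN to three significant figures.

757 kN

Per bolt r_n = 1.5 l_c t F_u ≤ 3.0 d t F_u; upper limit = 3.0 × 30 × 6 × 470 / 1000 = 253.8 kN.
Edge bolt: l_c = 75 − 33/2 = 58.5 mm → 1.5 × 58.5 × 6 × 470 / 1000 = 247.5 → r_n = 247.5 kN.
Interior bolts: l_c = 100 − 33 = 67 mm → 1.5 × 67 × 6 × 470 / 1000 = 283.4 → r_n = 253.8 kN.
R_n = 1 × 247.5 + 3 × 253.8 = 1009 kN.
Design strength φR_n = 0.75 × 1009 = 757 kN.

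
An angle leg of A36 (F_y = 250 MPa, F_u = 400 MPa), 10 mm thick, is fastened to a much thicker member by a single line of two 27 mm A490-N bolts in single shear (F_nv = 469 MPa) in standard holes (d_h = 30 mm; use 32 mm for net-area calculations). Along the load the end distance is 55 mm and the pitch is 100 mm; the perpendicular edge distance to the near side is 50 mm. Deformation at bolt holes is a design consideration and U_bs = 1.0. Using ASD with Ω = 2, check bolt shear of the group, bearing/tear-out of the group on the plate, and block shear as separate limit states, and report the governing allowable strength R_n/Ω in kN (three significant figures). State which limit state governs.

184 kN (block shear governs)

Bolt shear: A_b = π·27²/4 = 572.6 mm²; R_n = 469 × 572.6 × 2 × 1 / 1000 = 537.1 kN → 537.1 / 2 = 269 kN.
Bearing: edge l_c = 40, r_n = 192 kN; interior l_c = 70, r_n = 259.2 kN; R_n = 192 + 1·259.2 = 451.2 kN → 226 kN.
Block shear: A_gv = 1550, A_nv = 1070, A_nt = 340 mm²; R_n = min(0.6F_uA_nv, 0.6F_yA_gv) + U_bs·F_u·A_nt = 368.5 kN → 184 kN.
Block shear governs: 184 kN.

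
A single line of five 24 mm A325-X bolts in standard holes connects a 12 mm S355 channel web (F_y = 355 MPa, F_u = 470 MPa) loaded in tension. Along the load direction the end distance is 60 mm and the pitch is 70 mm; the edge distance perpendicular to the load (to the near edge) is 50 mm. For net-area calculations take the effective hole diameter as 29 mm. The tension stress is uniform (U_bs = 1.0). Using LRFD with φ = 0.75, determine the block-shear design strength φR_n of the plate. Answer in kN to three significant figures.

682 kN

Shear plane L_v = 60 + 4·70 = 340 mm; A_gv = 340 × 12 = 4080 mm².
A_nv = (340 − 4.5·29) × 12 = 2514 mm².
A_nt = (50 − 0.5·29) × 12 = 426 mm².
0.6 F_u A_nv = 708.9 kN; 0.6 F_y A_gv = 869 kN → shear rupture governs the shear term.
R_n = 708.9 + 1.0 × 470 × 426 / 1000 = 909.2 kN.
Design strength φR_n = 0.75 × 909.2 = 682 kN.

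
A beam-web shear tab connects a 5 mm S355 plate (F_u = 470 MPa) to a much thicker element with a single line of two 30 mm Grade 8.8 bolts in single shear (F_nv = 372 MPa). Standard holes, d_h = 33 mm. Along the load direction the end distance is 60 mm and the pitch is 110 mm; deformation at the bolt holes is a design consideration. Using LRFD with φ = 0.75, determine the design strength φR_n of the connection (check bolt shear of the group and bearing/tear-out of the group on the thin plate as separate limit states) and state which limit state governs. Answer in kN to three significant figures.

219 kN (bearing governs)

Bolt shear: A_b = π·30²/4 = 706.9 mm²; R_n = 372 × 706.9 × 2 × 1 / 1000 = 525.9 kN → 0.75 × 525.9 = 394 kN.
Bearing (1.2 l_c t F_u ≤ 2.4 d t F_u): upper limit = 2.4·30·5·470 / 1000 = 169.2 kN.
  Edge l_c = 60 − 33/2 = 43.5 → r_n = 122.7 kN; interior l_c = 110 − 33 = 77 → r_n = 169.2 kN.
  R_n,bearing = 1·122.7 + 1·169.2 = 291.9 kN → 0.75 × 291.9 = 219 kN.
Bearing governs: 219 kN.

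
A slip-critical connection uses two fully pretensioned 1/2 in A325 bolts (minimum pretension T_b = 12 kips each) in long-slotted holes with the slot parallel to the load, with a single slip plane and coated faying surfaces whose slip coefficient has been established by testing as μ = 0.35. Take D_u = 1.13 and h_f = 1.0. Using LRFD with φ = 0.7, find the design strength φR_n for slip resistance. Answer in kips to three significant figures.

6.64 kips

R_n = μ · D_u · h_f · T_b · n_s · n_b = 0.35 × 1.13 × 1.0 × 12 × 1 × 2 = 9.492 kips.
Design strength φR_n = 0.7 × 9.492 = 6.64 kips.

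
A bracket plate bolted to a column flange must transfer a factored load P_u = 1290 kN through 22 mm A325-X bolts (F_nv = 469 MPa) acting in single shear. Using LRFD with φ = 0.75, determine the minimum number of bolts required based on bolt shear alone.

A_b = π·22²/4 = 380.1 mm².
Per-bolt design strength φR_n = 0.75 × 469 × 380.1 × 1 / 1000 = 133.7 kN.
n ≥ 1290 / 133.7 = 9.648 → use 10 bolts.

10 bolts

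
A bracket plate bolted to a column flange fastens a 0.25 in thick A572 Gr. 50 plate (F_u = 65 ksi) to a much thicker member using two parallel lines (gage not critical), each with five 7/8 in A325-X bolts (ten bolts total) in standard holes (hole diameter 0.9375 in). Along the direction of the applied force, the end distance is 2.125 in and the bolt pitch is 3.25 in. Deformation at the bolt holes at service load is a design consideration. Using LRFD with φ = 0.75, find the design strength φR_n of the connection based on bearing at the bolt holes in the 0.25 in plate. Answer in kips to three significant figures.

Per bolt r_n = 1.2 l_c t F_u ≤ 2.4 d t F_u; upper limit = 2.4 × 0.875 × 0.25 × 65 = 34.12 kips.
Edge bolt: l_c = 2.125 − 0.9375/2 = 1.656 in → 1.2 × 1.656 × 0.25 × 65 = 32.3 → r_n = 32.3 kips.
Interior bolts: l_c = 3.25 − 0.9375 = 2.312 in → 1.2 × 2.312 × 0.25 × 65 = 45.09 → r_n = 34.12 kips.
R_n = 2 × 32.3 + 8 × 34.12 = 337.6 kips.
Design strength φR_n = 0.75 × 337.6 = 253 kips.

253 kips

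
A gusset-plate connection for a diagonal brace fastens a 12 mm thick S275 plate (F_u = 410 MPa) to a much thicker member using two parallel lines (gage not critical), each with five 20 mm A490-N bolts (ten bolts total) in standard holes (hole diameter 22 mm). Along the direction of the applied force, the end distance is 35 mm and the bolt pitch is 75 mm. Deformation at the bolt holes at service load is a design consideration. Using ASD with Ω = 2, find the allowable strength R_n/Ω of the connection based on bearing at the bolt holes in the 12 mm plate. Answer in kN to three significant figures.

1090 kN

Per bolt r_n = 1.2 l_c t F_u ≤ 2.4 d t F_u; upper limit = 2.4 × 20 × 12 × 410 / 1000 = 236.2 kN.
Edge bolt: l_c = 35 − 22/2 = 24 mm → 1.2 × 24 × 12 × 410 / 1000 = 141.7 → r_n = 141.7 kN.
Interior bolts: l_c = 75 − 22 = 53 mm → 1.2 × 53 × 12 × 410 / 1000 = 312.9 → r_n = 236.2 kN.
R_n = 2 × 141.7 + 8 × 236.2 = 2173 kN.
Allowable strength R_n/Ω = 2173 / 2 = 1090 kN.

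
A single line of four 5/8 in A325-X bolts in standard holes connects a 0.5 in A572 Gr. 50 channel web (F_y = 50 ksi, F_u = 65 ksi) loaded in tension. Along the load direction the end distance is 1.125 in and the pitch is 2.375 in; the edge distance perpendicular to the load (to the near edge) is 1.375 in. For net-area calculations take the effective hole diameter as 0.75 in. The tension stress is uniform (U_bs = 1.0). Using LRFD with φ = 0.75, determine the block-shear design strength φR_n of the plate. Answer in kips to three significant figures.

107 kips

Shear plane L_v = 1.125 + 3·2.375 = 8.25 in; A_gv = 8.25 × 0.5 = 4.125 in².
A_nv = (8.25 − 3.5·0.75) × 0.5 = 2.812 in².
A_nt = (1.375 − 0.5·0.75) × 0.5 = 0.5 in².
0.6 F_u A_nv = 109.7 kips; 0.6 F_y A_gv = 123.8 kips → shear rupture governs the shear term.
R_n = 109.7 + 1.0 × 65 × 0.5 = 142.2 kips.
Design strength φR_n = 0.75 × 142.2 = 107 kips.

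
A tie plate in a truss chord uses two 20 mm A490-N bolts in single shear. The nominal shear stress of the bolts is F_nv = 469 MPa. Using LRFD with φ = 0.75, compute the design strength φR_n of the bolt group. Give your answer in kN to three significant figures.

221 kN

A_b = π × 20² / 4 = 314.2 mm².
R_n = F_nv · A_b · n · n_s = 469 × 314.2 × 2 × 1 / 1000 = 294.7 kN.
Design strength φR_n = 0.75 × 294.7 = 221 kN.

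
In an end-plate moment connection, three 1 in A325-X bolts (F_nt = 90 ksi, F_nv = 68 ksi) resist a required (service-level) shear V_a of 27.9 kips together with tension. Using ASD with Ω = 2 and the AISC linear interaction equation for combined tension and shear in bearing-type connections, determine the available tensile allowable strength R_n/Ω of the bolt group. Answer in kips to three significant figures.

A_b = π·1²/4 = 0.7854 in²; f_rv = 27.9 / (3 × 0.7854) = 11.84 ksi.
F'_nt = 1.3 F_nt − (Ω F_nt / F_nv) f_rv = 1.3·90 − (2·90/68)·11.84 = 85.66 ksi, capped at F_nt → F'_nt = 85.66 ksi.
R_n = F'_nt · A_b · n = 85.66 × 0.7854 × 3 = 201.8 kips.
Allowable strength R_n/Ω = 201.8 / 2 = 101 kips.

101 kips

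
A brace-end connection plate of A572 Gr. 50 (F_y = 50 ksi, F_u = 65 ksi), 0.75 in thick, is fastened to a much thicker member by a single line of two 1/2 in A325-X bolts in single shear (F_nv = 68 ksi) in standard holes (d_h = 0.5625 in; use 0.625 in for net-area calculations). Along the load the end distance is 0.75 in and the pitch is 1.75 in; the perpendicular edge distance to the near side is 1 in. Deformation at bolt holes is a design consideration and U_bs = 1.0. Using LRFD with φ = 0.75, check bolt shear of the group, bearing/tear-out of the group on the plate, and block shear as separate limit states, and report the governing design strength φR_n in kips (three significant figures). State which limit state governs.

20 kips (bolt shear governs)

Bolt shear: A_b = π·0.5²/4 = 0.1963 in²; R_n = 68 × 0.1963 × 2 × 1 = 26.7 kips → 0.75 × 26.7 = 20 kips.
Bearing: edge l_c = 0.4688, r_n = 27.42 kips; interior l_c = 1.188, r_n = 58.5 kips; R_n = 27.42 + 1·58.5 = 85.92 kips → 64.4 kips.
Block shear: A_gv = 1.875, A_nv = 1.172, A_nt = 0.5156 in²; R_n = min(0.6F_uA_nv, 0.6F_yA_gv) + U_bs·F_u·A_nt = 79.22 kips → 59.4 kips.
Bolt shear governs: 20 kips.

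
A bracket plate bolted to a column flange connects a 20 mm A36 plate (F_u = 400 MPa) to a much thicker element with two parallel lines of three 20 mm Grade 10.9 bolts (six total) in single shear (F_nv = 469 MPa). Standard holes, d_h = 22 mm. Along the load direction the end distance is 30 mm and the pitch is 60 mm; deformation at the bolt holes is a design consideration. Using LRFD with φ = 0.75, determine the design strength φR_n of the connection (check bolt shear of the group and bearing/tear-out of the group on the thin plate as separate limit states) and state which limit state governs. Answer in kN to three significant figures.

Bolt shear: A_b = π·20²/4 = 314.2 mm²; R_n = 469 × 314.2 × 6 × 1 / 1000 = 884 kN → 0.75 × 884 = 663 kN.
Bearing (1.2 l_c t F_u ≤ 2.4 d t F_u): upper limit = 2.4·20·20·400 / 1000 = 384 kN.
  Edge l_c = 30 − 22/2 = 19 → r_n = 182.4 kN; interior l_c = 60 − 22 = 38 → r_n = 364.8 kN.
  R_n,bearing = 2·182.4 + 4·364.8 = 1824 kN → 0.75 × 1824 = 1370 kN.
Bolt shear governs: 663 kN.

663 kN (bolt shear governs)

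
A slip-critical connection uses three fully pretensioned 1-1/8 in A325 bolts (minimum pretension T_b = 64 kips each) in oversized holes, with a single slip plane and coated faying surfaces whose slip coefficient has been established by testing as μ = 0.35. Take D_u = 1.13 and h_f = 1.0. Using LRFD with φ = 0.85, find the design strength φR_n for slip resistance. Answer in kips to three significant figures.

R_n = μ · D_u · h_f · T_b · n_s · n_b = 0.35 × 1.13 × 1.0 × 64 × 1 × 3 = 75.94 kips.
Design strength φR_n = 0.85 × 75.94 = 64.5 kips.

64.5 kips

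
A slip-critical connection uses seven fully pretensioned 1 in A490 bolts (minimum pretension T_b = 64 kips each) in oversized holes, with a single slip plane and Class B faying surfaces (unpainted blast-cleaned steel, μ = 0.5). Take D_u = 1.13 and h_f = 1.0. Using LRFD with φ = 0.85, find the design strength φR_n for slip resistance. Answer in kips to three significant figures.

R_n = μ · D_u · h_f · T_b · n_s · n_b = 0.5 × 1.13 × 1.0 × 64 × 1 × 7 = 253.1 kips.
Design strength φR_n = 0.85 × 253.1 = 215 kips.

215 kips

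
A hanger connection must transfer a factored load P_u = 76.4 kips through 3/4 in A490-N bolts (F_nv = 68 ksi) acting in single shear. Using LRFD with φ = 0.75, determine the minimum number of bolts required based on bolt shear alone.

4 bolts

A_b = π·0.75²/4 = 0.4418 in².
Per-bolt design strength φR_n = 0.75 × 68 × 0.4418 × 1 = 22.53 kips.
n ≥ 76.4 / 22.53 = 3.391 → use 4 bolts.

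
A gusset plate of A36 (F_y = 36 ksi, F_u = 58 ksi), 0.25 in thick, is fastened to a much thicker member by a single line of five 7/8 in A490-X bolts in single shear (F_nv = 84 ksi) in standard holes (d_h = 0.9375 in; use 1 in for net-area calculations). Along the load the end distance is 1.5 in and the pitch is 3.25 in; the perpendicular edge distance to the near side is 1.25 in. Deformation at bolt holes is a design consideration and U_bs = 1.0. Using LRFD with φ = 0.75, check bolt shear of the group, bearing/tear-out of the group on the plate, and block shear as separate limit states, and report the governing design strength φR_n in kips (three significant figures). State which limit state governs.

66.9 kips (block shear governs)

Bolt shear: A_b = π·0.875²/4 = 0.6013 in²; R_n = 84 × 0.6013 × 5 × 1 = 252.6 kips → 0.75 × 252.6 = 189 kips.
Bearing: edge l_c = 1.031, r_n = 17.94 kips; interior l_c = 2.312, r_n = 30.45 kips; R_n = 17.94 + 4·30.45 = 139.7 kips → 105 kips.
Block shear: A_gv = 3.625, A_nv = 2.5, A_nt = 0.1875 in²; R_n = min(0.6F_uA_nv, 0.6F_yA_gv) + U_bs·F_u·A_nt = 89.17 kips → 66.9 kips.
Block shear governs: 66.9 kips.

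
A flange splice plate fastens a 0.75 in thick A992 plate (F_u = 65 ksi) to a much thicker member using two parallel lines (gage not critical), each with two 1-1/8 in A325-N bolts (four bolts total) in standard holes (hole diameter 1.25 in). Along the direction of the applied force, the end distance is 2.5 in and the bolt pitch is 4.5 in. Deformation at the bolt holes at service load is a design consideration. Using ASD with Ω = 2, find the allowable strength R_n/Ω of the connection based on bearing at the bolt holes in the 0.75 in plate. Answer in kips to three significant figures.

241 kips

Per bolt r_n = 1.2 l_c t F_u ≤ 2.4 d t F_u; upper limit = 2.4 × 1.125 × 0.75 × 65 = 131.6 kips.
Edge bolt: l_c = 2.5 − 1.25/2 = 1.875 in → 1.2 × 1.875 × 0.75 × 65 = 109.7 → r_n = 109.7 kips.
Interior bolts: l_c = 4.5 − 1.25 = 3.25 in → 1.2 × 3.25 × 0.75 × 65 = 190.1 → r_n = 131.6 kips.
R_n = 2 × 109.7 + 2 × 131.6 = 482.6 kips.
Allowable strength R_n/Ω = 482.6 / 2 = 241 kips.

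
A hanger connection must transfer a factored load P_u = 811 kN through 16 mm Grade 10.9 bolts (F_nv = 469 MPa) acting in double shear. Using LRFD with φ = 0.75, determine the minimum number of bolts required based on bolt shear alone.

A_b = π·16²/4 = 201.1 mm².
Per-bolt design strength φR_n = 0.75 × 469 × 201.1 × 2 / 1000 = 141.4 kN.
n ≥ 811 / 141.4 = 5.734 → use 6 bolts.

6 bolts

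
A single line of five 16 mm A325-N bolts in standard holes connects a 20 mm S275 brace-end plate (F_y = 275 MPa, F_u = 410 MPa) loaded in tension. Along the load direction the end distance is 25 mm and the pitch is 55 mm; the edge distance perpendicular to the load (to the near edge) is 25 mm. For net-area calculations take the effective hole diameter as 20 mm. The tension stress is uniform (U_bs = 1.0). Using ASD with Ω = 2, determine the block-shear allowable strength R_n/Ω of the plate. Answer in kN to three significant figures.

443 kN

Shear plane L_v = 25 + 4·55 = 245 mm; A_gv = 245 × 20 = 4900 mm².
A_nv = (245 − 4.5·20) × 20 = 3100 mm².
A_nt = (25 − 0.5·20) × 20 = 300 mm².
0.6 F_u A_nv = 762.6 kN; 0.6 F_y A_gv = 808.5 kN → shear rupture governs the shear term.
R_n = 762.6 + 1.0 × 410 × 300 / 1000 = 885.6 kN.
Allowable strength R_n/Ω = 885.6 / 2 = 443 kN.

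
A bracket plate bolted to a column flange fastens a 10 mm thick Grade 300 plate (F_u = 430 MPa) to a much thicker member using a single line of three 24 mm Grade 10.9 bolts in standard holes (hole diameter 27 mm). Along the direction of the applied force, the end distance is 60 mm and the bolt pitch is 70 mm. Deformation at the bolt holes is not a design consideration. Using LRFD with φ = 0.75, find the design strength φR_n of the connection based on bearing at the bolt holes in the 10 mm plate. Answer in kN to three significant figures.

Per bolt r_n = 1.5 l_c t F_u ≤ 3.0 d t F_u; upper limit = 3.0 × 24 × 10 × 430 / 1000 = 309.6 kN.
Edge bolt: l_c = 60 − 27/2 = 46.5 mm → 1.5 × 46.5 × 10 × 430 / 1000 = 299.9 → r_n = 299.9 kN.
Interior bolts: l_c = 70 − 27 = 43 mm → 1.5 × 43 × 10 × 430 / 1000 = 277.4 → r_n = 277.4 kN.
R_n = 1 × 299.9 + 2 × 277.4 = 854.6 kN.
Design strength φR_n = 0.75 × 854.6 = 641 kN.

641 kN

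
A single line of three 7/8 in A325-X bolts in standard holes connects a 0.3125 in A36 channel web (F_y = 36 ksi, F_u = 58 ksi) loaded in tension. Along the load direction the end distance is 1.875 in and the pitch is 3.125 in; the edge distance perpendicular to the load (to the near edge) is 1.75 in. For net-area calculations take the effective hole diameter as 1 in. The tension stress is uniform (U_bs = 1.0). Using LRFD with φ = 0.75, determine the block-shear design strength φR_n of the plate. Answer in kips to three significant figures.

58.1 kips

Shear plane L_v = 1.875 + 2·3.125 = 8.125 in; A_gv = 8.125 × 0.3125 = 2.539 in².
A_nv = (8.125 − 2.5·1) × 0.3125 = 1.758 in².
A_nt = (1.75 − 0.5·1) × 0.3125 = 0.3906 in².
0.6 F_u A_nv = 61.17 kips; 0.6 F_y A_gv = 54.84 kips → shear yielding governs the shear term.
R_n = 54.84 + 1.0 × 58 × 0.3906 = 77.5 kips.
Design strength φR_n = 0.75 × 77.5 = 58.1 kips.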